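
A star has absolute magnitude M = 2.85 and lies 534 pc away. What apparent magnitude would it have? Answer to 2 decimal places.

m = M + 5 log₁₀ d − 5 = 2.85 + 5·2.7275 − 5 = 11.488

m ≈ 11.49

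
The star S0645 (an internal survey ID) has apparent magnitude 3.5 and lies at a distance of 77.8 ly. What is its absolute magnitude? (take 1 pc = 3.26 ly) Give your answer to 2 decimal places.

d = 77.8 ly / 3.26 = 23.87 pc
5 log₁₀(d/10 pc) = 5 log₁₀(23.87) − 5 = 1.889
M = m − 5 log₁₀(d/10) = 3.5 − 1.889 = 1.611

M ≈ 1.61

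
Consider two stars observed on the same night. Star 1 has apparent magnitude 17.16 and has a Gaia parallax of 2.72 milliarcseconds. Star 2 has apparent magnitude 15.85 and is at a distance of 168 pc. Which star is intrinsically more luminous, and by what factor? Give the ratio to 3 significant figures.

Star 1: p = 2.72 mas = 2.72×10^-3″ → d = 1/p = 367.6 pc
Star 1: M = m − 5 log₁₀ d + 5 = 17.16 − 5·2.5654 + 5 = 9.333
Star 2: M = m − 5 log₁₀ d + 5 = 15.85 − 5·2.2253 + 5 = 9.723
ΔM = M_1 − M_2 = 9.333 − (9.723) = -0.391; smaller M is more luminous → Star 1.
L ratio = 10^(0.4 |ΔM|) = 10^0.156 = 1.433

Star 1 is more luminous, by a factor of 1.43.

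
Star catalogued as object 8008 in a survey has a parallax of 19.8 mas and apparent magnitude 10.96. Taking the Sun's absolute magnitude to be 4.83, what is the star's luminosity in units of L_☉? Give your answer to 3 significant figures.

L/L_☉ ≈ 0.0901

d = 1/p = 1000/19.8 mas = 50.51 pc
M = m − 5 log₁₀ d + 5 = 10.96 − 5·1.7033 + 5 = 7.443
M − M_☉ = 7.443 − 4.83 = 2.613
L/L_☉ = 10^(−0.4 × 2.613) = 0.09009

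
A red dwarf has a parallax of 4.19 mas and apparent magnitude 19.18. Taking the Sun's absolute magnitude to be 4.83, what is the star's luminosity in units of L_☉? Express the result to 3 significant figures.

d = 1/p = 1000/4.19 mas = 238.7 pc
M = m − 5 log₁₀ d + 5 = 19.18 − 5·2.3778 + 5 = 12.291
M − M_☉ = 12.291 − 4.83 = 7.461
L/L_☉ = 10^(−0.4 × 7.461) = 1.037×10^-3

L/L_☉ ≈ 1.04×10^-3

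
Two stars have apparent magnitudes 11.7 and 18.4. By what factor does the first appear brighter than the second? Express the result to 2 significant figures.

Δm = 11.7 − (18.4) = -6.7
Flux ratio = 10^(−0.4 Δm) = 10^(−0.4 × -6.7) = 10^2.680 = 478.6

480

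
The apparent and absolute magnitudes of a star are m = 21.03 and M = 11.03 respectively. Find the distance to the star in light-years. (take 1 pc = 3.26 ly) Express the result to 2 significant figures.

μ = m − M = 10.000
m − M = 5 log₁₀ d − 5
log₁₀ d = (m − M)/5 + 1 = 3.0000
d = 10^3.0000 = 1000 pc
= 3260 ly

d ≈ 3300 ly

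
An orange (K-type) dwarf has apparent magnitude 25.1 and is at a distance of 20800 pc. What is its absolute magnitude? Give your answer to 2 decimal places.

5 log₁₀(d/10 pc) = 5 log₁₀(20800) − 5 = 16.590
M = m − 5 log₁₀(d/10) = 25.1 − 16.590 = 8.510

M ≈ 8.51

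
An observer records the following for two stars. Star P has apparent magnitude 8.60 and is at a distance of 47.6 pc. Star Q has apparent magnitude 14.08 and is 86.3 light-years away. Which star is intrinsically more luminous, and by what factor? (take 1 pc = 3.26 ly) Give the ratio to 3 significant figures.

Star P is more luminous, by a factor of 503.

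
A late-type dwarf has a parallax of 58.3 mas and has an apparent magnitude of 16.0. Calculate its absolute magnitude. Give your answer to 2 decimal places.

p = 58.3 mas = 0.0583″ → d = 1/p = 17.15 pc
5 log₁₀(d/10 pc) = 5 log₁₀(17.15) − 5 = 1.172
M = m − 5 log₁₀(d/10) = 16.0 − 1.172 = 14.828

M ≈ 14.83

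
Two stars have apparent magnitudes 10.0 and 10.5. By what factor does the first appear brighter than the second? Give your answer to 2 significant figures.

1.6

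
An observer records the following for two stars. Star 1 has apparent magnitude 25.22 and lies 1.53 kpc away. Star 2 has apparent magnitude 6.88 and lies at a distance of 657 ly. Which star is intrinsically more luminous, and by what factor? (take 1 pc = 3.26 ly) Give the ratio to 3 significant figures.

Star 2 is more luminous, by a factor of 376000.

Star 1: d = 1.53 kpc = 1530 pc
Star 1: M = m − 5 log₁₀ d + 5 = 25.22 − 5·3.1847 + 5 = 14.297
Star 2: d = 657 ly / 3.26 = 201.5 pc
Star 2: M = m − 5 log₁₀ d + 5 = 6.88 − 5·2.3043 + 5 = 0.358
ΔM = M_1 − M_2 = 14.297 − (0.358) = 13.938; smaller M is more luminous → Star 2.
L ratio = 10^(0.4 |ΔM|) = 10^5.575 = 376100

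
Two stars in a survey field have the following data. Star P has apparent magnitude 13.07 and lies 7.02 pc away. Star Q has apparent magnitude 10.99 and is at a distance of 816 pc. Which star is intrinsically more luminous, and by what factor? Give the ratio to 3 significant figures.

Star Q is more luminous, by a factor of 91800.

Star P: M = m − 5 log₁₀ d + 5 = 13.07 − 5·0.8463 + 5 = 13.838
Star Q: M = m − 5 log₁₀ d + 5 = 10.99 − 5·2.9117 + 5 = 1.432
ΔM = M_P − M_Q = 13.838 − (1.432) = 12.407; smaller M is more luminous → Star Q.
L ratio = 10^(0.4 |ΔM|) = 10^4.963 = 91770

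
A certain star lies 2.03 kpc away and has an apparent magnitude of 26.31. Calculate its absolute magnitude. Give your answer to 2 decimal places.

M ≈ 14.77

d = 2.03 kpc = 2030 pc
5 log₁₀(d/10 pc) = 5 log₁₀(2030) − 5 = 11.537
M = m − 5 log₁₀(d/10) = 26.31 − 11.537 = 14.773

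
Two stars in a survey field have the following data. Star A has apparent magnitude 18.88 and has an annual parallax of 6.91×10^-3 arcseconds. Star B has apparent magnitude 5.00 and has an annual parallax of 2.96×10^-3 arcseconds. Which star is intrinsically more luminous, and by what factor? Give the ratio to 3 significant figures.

Star B is more luminous, by a factor of 1.94×10^6.

Star A: d = 1/p = 1/6.91×10^-3″ = 144.7 pc
Star A: M = m − 5 log₁₀ d + 5 = 18.88 − 5·2.1605 + 5 = 13.077
Star B: d = 1/p = 1/2.96×10^-3″ = 337.8 pc
Star B: M = m − 5 log₁₀ d + 5 = 5.00 − 5·2.5287 + 5 = -2.644
ΔM = M_A − M_B = 13.077 − (-2.644) = 15.721; smaller M is more luminous → Star B.
L ratio = 10^(0.4 |ΔM|) = 10^6.288 = 1.943×10^6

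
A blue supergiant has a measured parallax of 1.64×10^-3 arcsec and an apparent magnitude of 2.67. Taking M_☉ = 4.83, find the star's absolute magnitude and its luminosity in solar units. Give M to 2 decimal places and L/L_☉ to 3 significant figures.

M ≈ -6.26; L/L_☉ ≈ 27200

d = 1/p = 1/1.64×10^-3″ = 609.8 pc
M = m − 5 log₁₀ d + 5 = 2.67 − 5·2.7852 + 5 = -6.256
M − M_☉ = -6.256 − 4.83 = -11.086
L/L_☉ = 10^(−0.4 × -11.086) = 27180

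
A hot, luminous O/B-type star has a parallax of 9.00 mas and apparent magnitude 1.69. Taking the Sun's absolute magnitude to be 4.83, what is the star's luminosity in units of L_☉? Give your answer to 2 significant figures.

L/L_☉ ≈ 2200

d = 1/p = 1000/9.00 mas = 111.1 pc
M = m − 5 log₁₀ d + 5 = 1.69 − 5·2.0458 + 5 = -3.539
M − M_☉ = -3.539 − 4.83 = -8.369
L/L_☉ = 10^(−0.4 × -8.369) = 2226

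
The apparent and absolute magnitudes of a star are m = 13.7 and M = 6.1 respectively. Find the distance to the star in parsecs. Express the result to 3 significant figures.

d ≈ 331 pc

Distance modulus: m − M = 13.7 − (6.1) = 7.600
m − M = 5 log₁₀ d − 5
log₁₀ d = (m − M)/5 + 1 = 2.5200
d = 10^2.5200 = 331.1 pc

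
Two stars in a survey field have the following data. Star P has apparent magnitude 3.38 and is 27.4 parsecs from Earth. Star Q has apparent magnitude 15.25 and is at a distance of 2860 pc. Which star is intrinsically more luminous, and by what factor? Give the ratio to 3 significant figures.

Star P is more luminous, by a factor of 5.14.

Star P: M = m − 5 log₁₀ d + 5 = 3.38 − 5·1.4378 + 5 = 1.191
Star Q: M = m − 5 log₁₀ d + 5 = 15.25 − 5·3.4564 + 5 = 2.968
ΔM = M_P − M_Q = 1.191 − (2.968) = -1.777; smaller M is more luminous → Star P.
L ratio = 10^(0.4 |ΔM|) = 10^0.711 = 5.138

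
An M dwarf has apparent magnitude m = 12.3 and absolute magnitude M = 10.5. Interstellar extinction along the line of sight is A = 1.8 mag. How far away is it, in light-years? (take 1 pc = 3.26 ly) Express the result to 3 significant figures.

m − M = 5 log₁₀(d/10 pc) + A  ⇒  12.3 − (10.5) − 1.8 = 5 log₁₀(d/10)
0.000 = 5 log₁₀(d/10)
log₁₀ d = (m − M − A)/5 + 1 = 1.0000
d = 10^1.0000 = 10.00 pc
= 32.60 ly

d ≈ 32.6 ly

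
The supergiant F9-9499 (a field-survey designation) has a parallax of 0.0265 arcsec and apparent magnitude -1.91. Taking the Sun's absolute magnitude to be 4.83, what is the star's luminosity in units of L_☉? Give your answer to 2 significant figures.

L/L_☉ ≈ 7100

d = 1/p = 1/0.0265″ = 37.74 pc
M = m − 5 log₁₀ d + 5 = -1.91 − 5·1.5768 + 5 = -4.794
M − M_☉ = -4.794 − 4.83 = -9.624
L/L_☉ = 10^(−0.4 × -9.624) = 7071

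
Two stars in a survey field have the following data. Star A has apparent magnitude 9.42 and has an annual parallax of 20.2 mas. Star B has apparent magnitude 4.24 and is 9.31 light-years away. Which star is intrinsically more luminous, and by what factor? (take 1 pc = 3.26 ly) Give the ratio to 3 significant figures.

Star A is more luminous, by a factor of 2.55.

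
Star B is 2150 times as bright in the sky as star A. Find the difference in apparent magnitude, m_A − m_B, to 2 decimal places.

Pogson: Δm = −2.5 log₁₀(ratio) = −2.5 log₁₀(2150) = −2.5 × 3.3324 = -8.331
Star B is brighter so has the smaller magnitude: m_A − m_B is positive.

m_A − m_B ≈ 8.33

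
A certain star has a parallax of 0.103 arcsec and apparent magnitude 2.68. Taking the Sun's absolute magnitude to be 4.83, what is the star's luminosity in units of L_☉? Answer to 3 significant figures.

L/L_☉ ≈ 6.83

d = 1/p = 1/0.103″ = 9.709 pc
M = m − 5 log₁₀ d + 5 = 2.68 − 5·0.9872 + 5 = 2.744
M − M_☉ = 2.744 − 4.83 = -2.086
L/L_☉ = 10^(−0.4 × -2.086) = 6.829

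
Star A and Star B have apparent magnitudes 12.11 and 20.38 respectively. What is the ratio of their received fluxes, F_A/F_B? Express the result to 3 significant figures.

F_A/F_B ≈ 2030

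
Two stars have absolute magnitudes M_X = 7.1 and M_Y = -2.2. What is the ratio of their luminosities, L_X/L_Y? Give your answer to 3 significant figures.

L_X/L_Y ≈ 1.91×10^-4

ΔM = M_X − M_Y = 9.3
L_X/L_Y = 10^(−0.4 ΔM) = 10^-3.720 = 1.905×10^-4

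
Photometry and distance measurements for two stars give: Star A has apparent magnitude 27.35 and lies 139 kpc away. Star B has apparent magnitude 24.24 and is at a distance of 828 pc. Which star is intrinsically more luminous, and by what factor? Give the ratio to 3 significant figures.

Star A: d = 139 kpc = 139000 pc
Star A: M = m − 5 log₁₀ d + 5 = 27.35 − 5·5.1430 + 5 = 6.635
Star B: M = m − 5 log₁₀ d + 5 = 24.24 − 5·2.9180 + 5 = 14.650
ΔM = M_A − M_B = 6.635 − (14.650) = -8.015; smaller M is more luminous → Star A.
L ratio = 10^(0.4 |ΔM|) = 10^3.206 = 1607

Star A is more luminous, by a factor of 1610.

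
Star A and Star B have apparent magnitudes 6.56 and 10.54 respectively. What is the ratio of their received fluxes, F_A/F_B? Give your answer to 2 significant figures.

F_A/F_B ≈ 39

Magnitude difference = -3.98
Flux ratio = 10^(−0.4 Δm) = 10^(−0.4 × -3.98) = 10^1.592 = 39.08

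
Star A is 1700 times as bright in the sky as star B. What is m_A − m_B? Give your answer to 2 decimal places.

Pogson: Δm = −2.5 log₁₀(ratio) = −2.5 log₁₀(1700) = −2.5 × 3.2304 = -8.076
Star A is brighter, so it has the smaller magnitude: the difference is negative.

m_A − m_B ≈ -8.08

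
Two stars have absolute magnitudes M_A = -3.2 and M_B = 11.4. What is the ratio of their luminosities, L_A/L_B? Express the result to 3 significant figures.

L_A/L_B ≈ 692000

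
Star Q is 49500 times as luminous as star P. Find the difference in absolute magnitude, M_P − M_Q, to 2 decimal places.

M_P − M_Q ≈ 11.74

Pogson: ΔM = −2.5 log₁₀(ratio) = −2.5 log₁₀(49500) = −2.5 × 4.6946 = -11.737
Star Q is brighter so has the smaller magnitude: M_P − M_Q is positive.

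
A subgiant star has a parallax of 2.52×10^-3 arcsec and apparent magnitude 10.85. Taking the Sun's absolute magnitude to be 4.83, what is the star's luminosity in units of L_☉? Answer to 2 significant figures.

d = 1/p = 1/2.52×10^-3″ = 396.8 pc
M = m − 5 log₁₀ d + 5 = 10.85 − 5·2.5986 + 5 = 2.857
M − M_☉ = 2.857 − 4.83 = -1.973
L/L_☉ = 10^(−0.4 × -1.973) = 6.155

L/L_☉ ≈ 6.2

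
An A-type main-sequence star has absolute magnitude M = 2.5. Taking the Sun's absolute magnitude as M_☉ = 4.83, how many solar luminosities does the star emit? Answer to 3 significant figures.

L/L_☉ ≈ 8.55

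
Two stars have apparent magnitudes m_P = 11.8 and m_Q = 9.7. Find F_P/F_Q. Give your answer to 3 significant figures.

F_P/F_Q ≈ 0.145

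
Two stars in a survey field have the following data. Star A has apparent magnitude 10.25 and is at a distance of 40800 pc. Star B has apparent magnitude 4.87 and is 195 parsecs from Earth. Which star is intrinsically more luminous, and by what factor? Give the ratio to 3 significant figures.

Star A is more luminous, by a factor of 308.

Star A: M = m − 5 log₁₀ d + 5 = 10.25 − 5·4.6107 + 5 = -7.803
Star B: M = m − 5 log₁₀ d + 5 = 4.87 − 5·2.2900 + 5 = -1.580
ΔM = M_A − M_B = -7.803 − (-1.580) = -6.223; smaller M is more luminous → Star A.
L ratio = 10^(0.4 |ΔM|) = 10^2.489 = 308.5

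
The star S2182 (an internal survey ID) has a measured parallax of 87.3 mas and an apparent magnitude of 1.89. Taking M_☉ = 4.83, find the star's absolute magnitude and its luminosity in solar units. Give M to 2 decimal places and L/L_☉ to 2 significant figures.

d = 1/p = 1000/87.3 mas = 11.45 pc
M = m − 5 log₁₀ d + 5 = 1.89 − 5·1.0590 + 5 = 1.595
M − M_☉ = 1.595 − 4.83 = -3.235
L/L_☉ = 10^(−0.4 × -3.235) = 19.68

M ≈ 1.60; L/L_☉ ≈ 20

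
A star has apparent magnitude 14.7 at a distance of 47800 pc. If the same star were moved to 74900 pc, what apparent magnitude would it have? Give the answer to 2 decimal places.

m ≈ 15.68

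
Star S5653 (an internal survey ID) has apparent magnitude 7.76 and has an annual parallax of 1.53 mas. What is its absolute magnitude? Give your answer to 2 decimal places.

M ≈ -1.32

p = 1.53 mas = 1.53×10^-3″ → d = 1/p = 653.6 pc
5 log₁₀(d/10 pc) = 5 log₁₀(653.6) − 5 = 9.077
M = m − 5 log₁₀(d/10) = 7.76 − 9.077 = -1.317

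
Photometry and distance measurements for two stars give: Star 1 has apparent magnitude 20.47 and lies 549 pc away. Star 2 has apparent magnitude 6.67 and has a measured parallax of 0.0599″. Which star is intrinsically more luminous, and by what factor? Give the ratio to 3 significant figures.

Star 2 is more luminous, by a factor of 306.

Star 1: M = m − 5 log₁₀ d + 5 = 20.47 − 5·2.7396 + 5 = 11.772
Star 2: d = 1/p = 1/0.0599″ = 16.69 pc
Star 2: M = m − 5 log₁₀ d + 5 = 6.67 − 5·1.2226 + 5 = 5.557
ΔM = M_1 − M_2 = 11.772 − (5.557) = 6.215; smaller M is more luminous → Star 2.
L ratio = 10^(0.4 |ΔM|) = 10^2.486 = 306.2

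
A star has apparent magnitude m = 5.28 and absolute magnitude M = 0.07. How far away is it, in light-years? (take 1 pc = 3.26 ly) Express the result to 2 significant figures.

μ = m − M = 5.210
m − M = 5 log₁₀ d − 5
log₁₀ d = (m − M)/5 + 1 = 2.0420
d = 10^2.0420 = 110.2 pc
= 359.1 ly

d ≈ 360 ly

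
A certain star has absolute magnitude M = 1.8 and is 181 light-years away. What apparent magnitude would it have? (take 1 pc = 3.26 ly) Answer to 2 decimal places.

m ≈ 5.52

d = 181 ly / 3.26 = 55.52 pc
m = M + 5 log₁₀ d − 5 = 1.8 + 5·1.7445 − 5 = 5.522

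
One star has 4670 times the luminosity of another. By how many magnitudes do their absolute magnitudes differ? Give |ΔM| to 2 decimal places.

Pogson: ΔM = −2.5 log₁₀(ratio) = −2.5 log₁₀(4670) = −2.5 × 3.6693 = -9.173

|ΔM| ≈ 9.17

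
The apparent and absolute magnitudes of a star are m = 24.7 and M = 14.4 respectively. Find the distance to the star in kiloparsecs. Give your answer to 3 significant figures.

Distance modulus: m − M = 24.7 − (14.4) = 10.300
m − M = 5 log₁₀ d − 5
log₁₀ d = (m − M)/5 + 1 = 3.0600
d = 10^3.0600 = 1148 pc
= 1.148 kpc

d ≈ 1.15 kpc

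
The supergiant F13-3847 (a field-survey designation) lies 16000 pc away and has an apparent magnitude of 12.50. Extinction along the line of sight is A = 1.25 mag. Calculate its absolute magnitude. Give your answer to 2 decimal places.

5 log₁₀(d/10 pc) = 5 log₁₀(16000) − 5 = 16.021
M = m − 5 log₁₀(d/10) − A = 12.50 − 16.021 − 1.25 = -4.771

M ≈ -4.77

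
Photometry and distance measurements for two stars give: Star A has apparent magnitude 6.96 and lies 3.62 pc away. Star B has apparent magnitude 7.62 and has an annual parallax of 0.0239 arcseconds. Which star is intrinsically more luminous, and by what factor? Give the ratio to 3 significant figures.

Star A: M = m − 5 log₁₀ d + 5 = 6.96 − 5·0.5587 + 5 = 9.166
Star B: d = 1/p = 1/0.0239″ = 41.84 pc
Star B: M = m − 5 log₁₀ d + 5 = 7.62 − 5·1.6216 + 5 = 4.512
ΔM = M_A − M_B = 9.166 − (4.512) = 4.654; smaller M is more luminous → Star B.
L ratio = 10^(0.4 |ΔM|) = 10^1.862 = 72.74

Star B is more luminous, by a factor of 72.7.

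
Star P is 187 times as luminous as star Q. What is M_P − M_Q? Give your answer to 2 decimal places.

M_P − M_Q ≈ -5.68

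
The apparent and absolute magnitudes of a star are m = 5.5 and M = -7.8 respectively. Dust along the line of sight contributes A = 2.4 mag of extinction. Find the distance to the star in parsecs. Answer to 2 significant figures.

d ≈ 1500 pc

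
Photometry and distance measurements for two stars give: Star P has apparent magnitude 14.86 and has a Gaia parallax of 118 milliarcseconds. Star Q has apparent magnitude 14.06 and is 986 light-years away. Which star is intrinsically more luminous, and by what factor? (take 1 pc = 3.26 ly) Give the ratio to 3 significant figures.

Star P: p = 118 mas = 0.118″ → d = 1/p = 8.475 pc
Star P: M = m − 5 log₁₀ d + 5 = 14.86 − 5·0.9281 + 5 = 15.219
Star Q: d = 986 ly / 3.26 = 302.5 pc
Star Q: M = m − 5 log₁₀ d + 5 = 14.06 − 5·2.4807 + 5 = 6.657
ΔM = M_P − M_Q = 15.219 − (6.657) = 8.563; smaller M is more luminous → Star Q.
L ratio = 10^(0.4 |ΔM|) = 10^3.425 = 2661

Star Q is more luminous, by a factor of 2660.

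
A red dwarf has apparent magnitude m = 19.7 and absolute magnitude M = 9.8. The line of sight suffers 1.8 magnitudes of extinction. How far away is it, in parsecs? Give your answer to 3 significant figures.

d ≈ 417 pc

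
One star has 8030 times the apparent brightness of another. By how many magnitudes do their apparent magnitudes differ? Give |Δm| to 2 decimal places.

Pogson: Δm = −2.5 log₁₀(ratio) = −2.5 log₁₀(8030) = −2.5 × 3.9047 = -9.762

|Δm| ≈ 9.76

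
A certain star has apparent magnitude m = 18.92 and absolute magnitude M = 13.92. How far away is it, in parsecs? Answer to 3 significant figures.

d ≈ 100 pc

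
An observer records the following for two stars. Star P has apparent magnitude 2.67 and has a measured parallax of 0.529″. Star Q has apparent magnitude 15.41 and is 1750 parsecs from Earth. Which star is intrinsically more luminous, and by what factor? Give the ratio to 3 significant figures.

Star Q is more luminous, by a factor of 6.87.

Star P: d = 1/p = 1/0.529″ = 1.890 pc
Star P: M = m − 5 log₁₀ d + 5 = 2.67 − 5·0.2765 + 5 = 6.287
Star Q: M = m − 5 log₁₀ d + 5 = 15.41 − 5·3.2430 + 5 = 4.195
ΔM = M_P − M_Q = 6.287 − (4.195) = 2.092; smaller M is more luminous → Star Q.
L ratio = 10^(0.4 |ΔM|) = 10^0.837 = 6.870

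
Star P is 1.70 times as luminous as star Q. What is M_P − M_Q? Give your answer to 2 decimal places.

M_P − M_Q ≈ -0.58

Pogson: ΔM = −2.5 log₁₀(ratio) = −2.5 log₁₀(1.70) = −2.5 × 0.2304 = -0.576
Star P is brighter, so it has the smaller magnitude: the difference is negative.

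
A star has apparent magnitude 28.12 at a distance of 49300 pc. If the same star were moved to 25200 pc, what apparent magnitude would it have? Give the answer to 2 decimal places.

Flux ∝ 1/d², so Δm = 5 log₁₀(d₂/d₁) = 5 log₁₀(25200/49300) = -1.457
m₂ = m₁ + Δm = 28.12 + (-1.457) = 26.663

m ≈ 26.66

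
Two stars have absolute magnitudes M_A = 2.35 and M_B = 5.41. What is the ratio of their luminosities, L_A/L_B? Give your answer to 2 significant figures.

L_A/L_B ≈ 17

ΔM = M_A − M_B = -3.06
L_A/L_B = 10^(−0.4 ΔM) = 10^1.224 = 16.75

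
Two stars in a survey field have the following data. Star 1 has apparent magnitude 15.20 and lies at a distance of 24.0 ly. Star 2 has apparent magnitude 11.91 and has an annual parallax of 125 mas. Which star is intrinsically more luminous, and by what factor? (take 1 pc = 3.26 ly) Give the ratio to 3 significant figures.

Star 1: d = 24.0 ly / 3.26 = 7.362 pc
Star 1: M = m − 5 log₁₀ d + 5 = 15.20 − 5·0.8670 + 5 = 15.865
Star 2: p = 125 mas = 0.125″ → d = 1/p = 8.000 pc
Star 2: M = m − 5 log₁₀ d + 5 = 11.91 − 5·0.9031 + 5 = 12.395
ΔM = M_1 − M_2 = 15.865 − (12.395) = 3.470; smaller M is more luminous → Star 2.
L ratio = 10^(0.4 |ΔM|) = 10^1.388 = 24.45

Star 2 is more luminous, by a factor of 24.4.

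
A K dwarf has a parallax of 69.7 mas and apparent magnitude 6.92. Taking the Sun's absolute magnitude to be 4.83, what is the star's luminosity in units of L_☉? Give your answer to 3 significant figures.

d = 1/p = 1000/69.7 mas = 14.35 pc
M = m − 5 log₁₀ d + 5 = 6.92 − 5·1.1568 + 5 = 6.136
M − M_☉ = 6.136 − 4.83 = 1.306
L/L_☉ = 10^(−0.4 × 1.306) = 0.3003

L/L_☉ ≈ 0.300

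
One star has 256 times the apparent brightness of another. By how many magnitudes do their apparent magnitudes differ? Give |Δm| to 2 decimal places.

|Δm| ≈ 6.02

Pogson: Δm = −2.5 log₁₀(ratio) = −2.5 log₁₀(256) = −2.5 × 2.4082 = -6.021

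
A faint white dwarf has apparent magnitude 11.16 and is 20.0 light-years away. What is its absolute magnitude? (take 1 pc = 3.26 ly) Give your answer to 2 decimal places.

M ≈ 12.22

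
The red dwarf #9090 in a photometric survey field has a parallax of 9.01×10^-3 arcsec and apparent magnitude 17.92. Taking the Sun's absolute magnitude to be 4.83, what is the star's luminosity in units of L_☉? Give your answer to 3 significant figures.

d = 1/p = 1/9.01×10^-3″ = 111.0 pc
M = m − 5 log₁₀ d + 5 = 17.92 − 5·2.0453 + 5 = 12.694
M − M_☉ = 12.694 − 4.83 = 7.864
L/L_☉ = 10^(−0.4 × 7.864) = 7.154×10^-4

L/L_☉ ≈ 7.15×10^-4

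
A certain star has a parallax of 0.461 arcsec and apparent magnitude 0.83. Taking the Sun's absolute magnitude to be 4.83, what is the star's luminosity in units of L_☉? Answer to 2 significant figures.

d = 1/p = 1/0.461″ = 2.169 pc
M = m − 5 log₁₀ d + 5 = 0.83 − 5·0.3363 + 5 = 4.149
M − M_☉ = 4.149 − 4.83 = -0.681
L/L_☉ = 10^(−0.4 × -0.681) = 1.873

L/L_☉ ≈ 1.9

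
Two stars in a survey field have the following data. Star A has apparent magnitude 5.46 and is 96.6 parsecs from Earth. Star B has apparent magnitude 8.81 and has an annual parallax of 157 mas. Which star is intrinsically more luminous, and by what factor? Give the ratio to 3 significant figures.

Star A: M = m − 5 log₁₀ d + 5 = 5.46 − 5·1.9850 + 5 = 0.535
Star B: p = 157 mas = 0.157″ → d = 1/p = 6.369 pc
Star B: M = m − 5 log₁₀ d + 5 = 8.81 − 5·0.8041 + 5 = 9.789
ΔM = M_A − M_B = 0.535 − (9.789) = -9.254; smaller M is more luminous → Star A.
L ratio = 10^(0.4 |ΔM|) = 10^3.702 = 5032

Star A is more luminous, by a factor of 5030.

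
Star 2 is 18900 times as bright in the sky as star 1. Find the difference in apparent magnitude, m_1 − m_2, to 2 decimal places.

m_1 − m_2 ≈ 10.69

Pogson: Δm = −2.5 log₁₀(ratio) = −2.5 log₁₀(18900) = −2.5 × 4.2765 = -10.691
Star 2 is brighter so has the smaller magnitude: m_1 − m_2 is positive.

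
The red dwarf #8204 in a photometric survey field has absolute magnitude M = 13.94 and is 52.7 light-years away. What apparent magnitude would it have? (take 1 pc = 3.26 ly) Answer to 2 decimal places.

d = 52.7 ly / 3.26 = 16.17 pc
m = M + 5 log₁₀ d − 5 = 13.94 + 5·1.2086 − 5 = 14.983

m ≈ 14.98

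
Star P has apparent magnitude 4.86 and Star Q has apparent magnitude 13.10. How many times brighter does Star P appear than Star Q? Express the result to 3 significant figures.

Magnitude difference = -8.24
Flux ratio = 10^(−0.4 Δm) = 10^(−0.4 × -8.24) = 10^3.296 = 1977

1980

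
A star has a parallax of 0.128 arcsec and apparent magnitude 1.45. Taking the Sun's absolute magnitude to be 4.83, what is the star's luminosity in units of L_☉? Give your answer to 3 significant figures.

L/L_☉ ≈ 13.7

d = 1/p = 1/0.128″ = 7.812 pc
M = m − 5 log₁₀ d + 5 = 1.45 − 5·0.8928 + 5 = 1.986
M − M_☉ = 1.986 − 4.83 = -2.844
L/L_☉ = 10^(−0.4 × -2.844) = 13.73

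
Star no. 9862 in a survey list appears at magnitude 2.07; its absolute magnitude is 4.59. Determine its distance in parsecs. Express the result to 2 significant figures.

d ≈ 3.1 pc

μ = m − M = -2.520
m − M = 5 log₁₀ d − 5
log₁₀ d = (m − M)/5 + 1 = 0.4960
d = 10^0.4960 = 3.133 pc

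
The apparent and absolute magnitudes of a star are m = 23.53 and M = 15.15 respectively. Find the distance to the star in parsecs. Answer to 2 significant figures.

μ = m − M = 8.380
m − M = 5 log₁₀ d − 5
log₁₀ d = (m − M)/5 + 1 = 2.6760
d = 10^2.6760 = 474.2 pc

d ≈ 470 pc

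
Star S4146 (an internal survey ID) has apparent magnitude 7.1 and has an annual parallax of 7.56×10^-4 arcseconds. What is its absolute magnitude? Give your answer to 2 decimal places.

d = 1/p = 1/7.56×10^-4″ = 1323 pc
5 log₁₀(d/10 pc) = 5 log₁₀(1323) − 5 = 10.607
M = m − 5 log₁₀(d/10) = 7.1 − 10.607 = -3.507

M ≈ -3.51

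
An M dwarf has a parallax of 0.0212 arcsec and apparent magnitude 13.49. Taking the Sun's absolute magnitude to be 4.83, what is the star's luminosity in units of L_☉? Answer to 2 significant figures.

d = 1/p = 1/0.0212″ = 47.17 pc
M = m − 5 log₁₀ d + 5 = 13.49 − 5·1.6737 + 5 = 10.122
M − M_☉ = 10.122 − 4.83 = 5.292
L/L_☉ = 10^(−0.4 × 5.292) = 7.644×10^-3

L/L_☉ ≈ 7.6×10^-3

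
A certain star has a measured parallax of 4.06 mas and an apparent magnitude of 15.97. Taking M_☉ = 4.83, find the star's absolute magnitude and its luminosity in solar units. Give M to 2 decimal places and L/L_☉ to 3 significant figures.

d = 1/p = 1000/4.06 mas = 246.3 pc
M = m − 5 log₁₀ d + 5 = 15.97 − 5·2.3915 + 5 = 9.013
M − M_☉ = 9.013 − 4.83 = 4.183
L/L_☉ = 10^(−0.4 × 4.183) = 0.02123

M ≈ 9.01; L/L_☉ ≈ 0.0212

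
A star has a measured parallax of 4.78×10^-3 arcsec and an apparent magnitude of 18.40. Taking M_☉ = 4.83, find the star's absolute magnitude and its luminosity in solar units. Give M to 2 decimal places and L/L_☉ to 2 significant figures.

M ≈ 11.80; L/L_☉ ≈ 1.6×10^-3

d = 1/p = 1/4.78×10^-3″ = 209.2 pc
M = m − 5 log₁₀ d + 5 = 18.40 − 5·2.3206 + 5 = 11.797
M − M_☉ = 11.797 − 4.83 = 6.967
L/L_☉ = 10^(−0.4 × 6.967) = 1.634×10^-3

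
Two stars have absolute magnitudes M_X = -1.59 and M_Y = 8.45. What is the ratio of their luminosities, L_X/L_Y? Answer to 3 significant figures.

ΔM = M_X − M_Y = -10.04
L_X/L_Y = 10^(−0.4 ΔM) = 10^4.016 = 10380

L_X/L_Y ≈ 10400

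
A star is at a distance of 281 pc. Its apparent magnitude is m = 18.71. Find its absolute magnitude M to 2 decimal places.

M ≈ 11.47

5 log₁₀(d/10 pc) = 5 log₁₀(281.0) − 5 = 7.244
M = m − 5 log₁₀(d/10) = 18.71 − 7.244 = 11.466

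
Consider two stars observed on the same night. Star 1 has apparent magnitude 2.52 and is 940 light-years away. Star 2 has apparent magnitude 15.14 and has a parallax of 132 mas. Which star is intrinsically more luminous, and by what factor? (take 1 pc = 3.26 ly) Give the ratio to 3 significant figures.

Star 1 is more luminous, by a factor of 1.62×10^8.

Star 1: d = 940 ly / 3.26 = 288.3 pc
Star 1: M = m − 5 log₁₀ d + 5 = 2.52 − 5·2.4599 + 5 = -4.780
Star 2: p = 132 mas = 0.132″ → d = 1/p = 7.576 pc
Star 2: M = m − 5 log₁₀ d + 5 = 15.14 − 5·0.8794 + 5 = 15.743
ΔM = M_1 − M_2 = -4.780 − (15.743) = -20.522; smaller M is more luminous → Star 1.
L ratio = 10^(0.4 |ΔM|) = 10^8.209 = 1.618×10^8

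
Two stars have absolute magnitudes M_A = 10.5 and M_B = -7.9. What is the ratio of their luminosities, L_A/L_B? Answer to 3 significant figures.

L_A/L_B ≈ 4.37×10^-8

ΔM = M_A − M_B = 18.4
L_A/L_B = 10^(−0.4 ΔM) = 10^-7.360 = 4.365×10^-8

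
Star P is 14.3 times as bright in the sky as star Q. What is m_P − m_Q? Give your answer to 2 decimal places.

m_P − m_Q ≈ -2.89

Pogson: Δm = −2.5 log₁₀(ratio) = −2.5 log₁₀(14.3) = −2.5 × 1.1553 = -2.888
Star P is brighter, so it has the smaller magnitude: the difference is negative.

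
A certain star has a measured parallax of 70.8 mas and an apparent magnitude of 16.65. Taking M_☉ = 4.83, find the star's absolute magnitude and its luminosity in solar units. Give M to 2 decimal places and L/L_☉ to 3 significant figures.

d = 1/p = 1000/70.8 mas = 14.12 pc
M = m − 5 log₁₀ d + 5 = 16.65 − 5·1.1500 + 5 = 15.900
M − M_☉ = 15.900 − 4.83 = 11.070
L/L_☉ = 10^(−0.4 × 11.070) = 3.732×10^-5

M ≈ 15.90; L/L_☉ ≈ 3.73×10^-5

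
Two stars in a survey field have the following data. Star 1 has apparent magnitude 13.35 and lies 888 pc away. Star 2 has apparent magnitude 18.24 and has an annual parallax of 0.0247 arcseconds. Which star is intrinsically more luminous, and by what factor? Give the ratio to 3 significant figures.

Star 1 is more luminous, by a factor of 43500.

Star 1: M = m − 5 log₁₀ d + 5 = 13.35 − 5·2.9484 + 5 = 3.608
Star 2: d = 1/p = 1/0.0247″ = 40.49 pc
Star 2: M = m − 5 log₁₀ d + 5 = 18.24 − 5·1.6073 + 5 = 15.203
ΔM = M_1 − M_2 = 3.608 − (15.203) = -11.596; smaller M is more luminous → Star 1.
L ratio = 10^(0.4 |ΔM|) = 10^4.638 = 43470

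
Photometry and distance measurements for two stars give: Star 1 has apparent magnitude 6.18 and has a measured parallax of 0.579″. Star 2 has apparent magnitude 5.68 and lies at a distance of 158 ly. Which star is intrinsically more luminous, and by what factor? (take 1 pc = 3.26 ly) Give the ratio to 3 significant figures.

Star 2 is more luminous, by a factor of 1250.

Star 1: d = 1/p = 1/0.579″ = 1.727 pc
Star 1: M = m − 5 log₁₀ d + 5 = 6.18 − 5·0.2373 + 5 = 9.993
Star 2: d = 158 ly / 3.26 = 48.47 pc
Star 2: M = m − 5 log₁₀ d + 5 = 5.68 − 5·1.6854 + 5 = 2.253
ΔM = M_1 − M_2 = 9.993 − (2.253) = 7.741; smaller M is more luminous → Star 2.
L ratio = 10^(0.4 |ΔM|) = 10^3.096 = 1248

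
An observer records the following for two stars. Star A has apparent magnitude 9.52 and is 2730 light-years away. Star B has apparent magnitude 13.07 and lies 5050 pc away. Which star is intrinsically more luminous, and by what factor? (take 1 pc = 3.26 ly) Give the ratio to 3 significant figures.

Star A: d = 2730 ly / 3.26 = 837.4 pc
Star A: M = m − 5 log₁₀ d + 5 = 9.52 − 5·2.9229 + 5 = -0.095
Star B: M = m − 5 log₁₀ d + 5 = 13.07 − 5·3.7033 + 5 = -0.446
ΔM = M_A − M_B = -0.095 − (-0.446) = 0.352; smaller M is more luminous → Star B.
L ratio = 10^(0.4 |ΔM|) = 10^0.141 = 1.383

Star B is more luminous, by a factor of 1.38.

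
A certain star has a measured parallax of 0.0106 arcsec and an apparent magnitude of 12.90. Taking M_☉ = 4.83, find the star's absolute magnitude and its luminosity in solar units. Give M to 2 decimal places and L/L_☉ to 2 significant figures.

M ≈ 8.03; L/L_☉ ≈ 0.053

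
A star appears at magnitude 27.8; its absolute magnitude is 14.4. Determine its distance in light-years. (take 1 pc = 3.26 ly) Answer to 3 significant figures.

d ≈ 15600 ly

Distance modulus: m − M = 27.8 − (14.4) = 13.400
m − M = 5 log₁₀ d − 5
log₁₀ d = (m − M)/5 + 1 = 3.6800
d = 10^3.6800 = 4786 pc
= 15600 ly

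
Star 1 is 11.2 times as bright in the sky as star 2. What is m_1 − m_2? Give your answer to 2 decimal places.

m_1 − m_2 ≈ -2.62

Pogson: Δm = −2.5 log₁₀(ratio) = −2.5 log₁₀(11.2) = −2.5 × 1.0492 = -2.623
Star 1 is brighter, so it has the smaller magnitude: the difference is negative.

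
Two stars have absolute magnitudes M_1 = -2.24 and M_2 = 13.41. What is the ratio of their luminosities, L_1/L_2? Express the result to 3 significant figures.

L_1/L_2 ≈ 1.82×10^6

ΔM = M_1 − M_2 = -15.65
L_1/L_2 = 10^(−0.4 ΔM) = 10^6.260 = 1.820×10^6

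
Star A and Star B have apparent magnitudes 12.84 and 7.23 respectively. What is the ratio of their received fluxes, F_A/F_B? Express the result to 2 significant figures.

F_A/F_B ≈ 5.7×10^-3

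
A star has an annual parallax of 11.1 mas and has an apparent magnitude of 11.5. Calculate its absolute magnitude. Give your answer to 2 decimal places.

M ≈ 6.73

p = 11.1 mas = 0.0111″ → d = 1/p = 90.09 pc
5 log₁₀(d/10 pc) = 5 log₁₀(90.09) − 5 = 4.773
M = m − 5 log₁₀(d/10) = 11.5 − 4.773 = 6.727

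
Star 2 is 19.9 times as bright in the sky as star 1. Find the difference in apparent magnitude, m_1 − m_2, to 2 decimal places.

Pogson: Δm = −2.5 log₁₀(ratio) = −2.5 log₁₀(19.9) = −2.5 × 1.2989 = -3.247
Star 2 is brighter so has the smaller magnitude: m_1 − m_2 is positive.

m_1 − m_2 ≈ 3.25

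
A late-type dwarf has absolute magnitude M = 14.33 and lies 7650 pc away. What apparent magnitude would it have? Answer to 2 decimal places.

m ≈ 28.75

m = M + 5 log₁₀ d − 5 = 14.33 + 5·3.8837 − 5 = 28.748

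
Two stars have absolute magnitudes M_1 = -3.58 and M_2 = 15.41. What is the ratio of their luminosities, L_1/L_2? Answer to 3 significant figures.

L_1/L_2 ≈ 3.94×10^7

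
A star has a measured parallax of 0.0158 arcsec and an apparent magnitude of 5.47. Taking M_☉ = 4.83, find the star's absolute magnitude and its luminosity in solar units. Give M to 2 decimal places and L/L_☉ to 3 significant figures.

M ≈ 1.46; L/L_☉ ≈ 22.2

d = 1/p = 1/0.0158″ = 63.29 pc
M = m − 5 log₁₀ d + 5 = 5.47 − 5·1.8013 + 5 = 1.463
M − M_☉ = 1.463 − 4.83 = -3.367
L/L_☉ = 10^(−0.4 × -3.367) = 22.22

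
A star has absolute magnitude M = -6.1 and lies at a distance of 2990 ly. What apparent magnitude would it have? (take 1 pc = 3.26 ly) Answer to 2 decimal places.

m ≈ 3.71

d = 2990 ly / 3.26 = 917.2 pc
m = M + 5 log₁₀ d − 5 = -6.1 + 5·2.9625 − 5 = 3.712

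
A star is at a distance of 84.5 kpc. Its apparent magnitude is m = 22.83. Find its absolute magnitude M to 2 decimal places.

M ≈ 3.20

d = 84.5 kpc = 84500 pc
5 log₁₀(d/10 pc) = 5 log₁₀(84500) − 5 = 19.634
M = m − 5 log₁₀(d/10) = 22.83 − 19.634 = 3.196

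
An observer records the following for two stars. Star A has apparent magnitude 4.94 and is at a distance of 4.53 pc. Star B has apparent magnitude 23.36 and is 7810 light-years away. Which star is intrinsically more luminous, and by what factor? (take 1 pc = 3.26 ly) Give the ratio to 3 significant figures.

Star A is more luminous, by a factor of 83.4.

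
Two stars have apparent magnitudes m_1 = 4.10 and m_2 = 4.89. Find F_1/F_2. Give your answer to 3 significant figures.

Δm = 4.10 − (4.89) = -0.79
Flux ratio = 10^(−0.4 Δm) = 10^(−0.4 × -0.79) = 10^0.316 = 2.070

F_1/F_2 ≈ 2.07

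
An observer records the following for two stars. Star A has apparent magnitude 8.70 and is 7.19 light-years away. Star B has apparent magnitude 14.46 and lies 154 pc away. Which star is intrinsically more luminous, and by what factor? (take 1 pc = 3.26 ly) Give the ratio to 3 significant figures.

Star A: d = 7.19 ly / 3.26 = 2.206 pc
Star A: M = m − 5 log₁₀ d + 5 = 8.70 − 5·0.3435 + 5 = 11.982
Star B: M = m − 5 log₁₀ d + 5 = 14.46 − 5·2.1875 + 5 = 8.522
ΔM = M_A − M_B = 11.982 − (8.522) = 3.460; smaller M is more luminous → Star B.
L ratio = 10^(0.4 |ΔM|) = 10^1.384 = 24.21

Star B is more luminous, by a factor of 24.2.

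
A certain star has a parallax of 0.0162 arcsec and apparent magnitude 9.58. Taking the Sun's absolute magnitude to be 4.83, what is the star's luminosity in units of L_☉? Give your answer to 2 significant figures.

L/L_☉ ≈ 0.48

d = 1/p = 1/0.0162″ = 61.73 pc
M = m − 5 log₁₀ d + 5 = 9.58 − 5·1.7905 + 5 = 5.628
M − M_☉ = 5.628 − 4.83 = 0.798
L/L_☉ = 10^(−0.4 × 0.798) = 0.4797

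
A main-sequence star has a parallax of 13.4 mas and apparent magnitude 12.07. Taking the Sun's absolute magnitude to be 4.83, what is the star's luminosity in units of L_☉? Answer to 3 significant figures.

d = 1/p = 1000/13.4 mas = 74.63 pc
M = m − 5 log₁₀ d + 5 = 12.07 − 5·1.8729 + 5 = 7.706
M − M_☉ = 7.706 − 4.83 = 2.876
L/L_☉ = 10^(−0.4 × 2.876) = 0.07076

L/L_☉ ≈ 0.0708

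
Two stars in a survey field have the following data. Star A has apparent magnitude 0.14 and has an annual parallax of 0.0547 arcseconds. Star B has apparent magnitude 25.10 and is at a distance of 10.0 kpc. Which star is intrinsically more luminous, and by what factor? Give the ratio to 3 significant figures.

Star A is more luminous, by a factor of 32200.

Star A: d = 1/p = 1/0.0547″ = 18.28 pc
Star A: M = m − 5 log₁₀ d + 5 = 0.14 − 5·1.2620 + 5 = -1.170
Star B: d = 10.0 kpc = 10000 pc
Star B: M = m − 5 log₁₀ d + 5 = 25.10 − 5·4.0000 + 5 = 10.100
ΔM = M_A − M_B = -1.170 − (10.100) = -11.270; smaller M is more luminous → Star A.
L ratio = 10^(0.4 |ΔM|) = 10^4.508 = 32210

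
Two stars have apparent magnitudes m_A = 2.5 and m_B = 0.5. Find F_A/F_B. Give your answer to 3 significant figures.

F_A/F_B ≈ 0.158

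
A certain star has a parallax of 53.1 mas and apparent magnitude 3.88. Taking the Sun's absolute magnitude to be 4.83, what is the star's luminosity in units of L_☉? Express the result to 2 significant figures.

d = 1/p = 1000/53.1 mas = 18.83 pc
M = m − 5 log₁₀ d + 5 = 3.88 − 5·1.2749 + 5 = 2.505
M − M_☉ = 2.505 − 4.83 = -2.325
L/L_☉ = 10^(−0.4 × -2.325) = 8.508

L/L_☉ ≈ 8.5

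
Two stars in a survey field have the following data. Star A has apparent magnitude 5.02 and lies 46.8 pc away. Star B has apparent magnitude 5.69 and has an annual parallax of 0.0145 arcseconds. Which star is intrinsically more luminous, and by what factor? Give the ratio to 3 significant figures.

Star B is more luminous, by a factor of 1.17.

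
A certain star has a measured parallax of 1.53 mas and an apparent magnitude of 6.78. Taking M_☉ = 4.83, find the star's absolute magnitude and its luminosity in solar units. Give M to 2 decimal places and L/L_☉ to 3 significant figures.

d = 1/p = 1000/1.53 mas = 653.6 pc
M = m − 5 log₁₀ d + 5 = 6.78 − 5·2.8153 + 5 = -2.297
M − M_☉ = -2.297 − 4.83 = -7.127
L/L_☉ = 10^(−0.4 × -7.127) = 709.0

M ≈ -2.30; L/L_☉ ≈ 709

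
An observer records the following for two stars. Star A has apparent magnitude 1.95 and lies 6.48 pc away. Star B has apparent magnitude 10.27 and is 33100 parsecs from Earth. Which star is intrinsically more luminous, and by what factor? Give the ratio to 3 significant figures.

Star A: M = m − 5 log₁₀ d + 5 = 1.95 − 5·0.8116 + 5 = 2.892
Star B: M = m − 5 log₁₀ d + 5 = 10.27 − 5·4.5198 + 5 = -7.329
ΔM = M_A − M_B = 2.892 − (-7.329) = 10.221; smaller M is more luminous → Star B.
L ratio = 10^(0.4 |ΔM|) = 10^4.089 = 12260

Star B is more luminous, by a factor of 12300.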